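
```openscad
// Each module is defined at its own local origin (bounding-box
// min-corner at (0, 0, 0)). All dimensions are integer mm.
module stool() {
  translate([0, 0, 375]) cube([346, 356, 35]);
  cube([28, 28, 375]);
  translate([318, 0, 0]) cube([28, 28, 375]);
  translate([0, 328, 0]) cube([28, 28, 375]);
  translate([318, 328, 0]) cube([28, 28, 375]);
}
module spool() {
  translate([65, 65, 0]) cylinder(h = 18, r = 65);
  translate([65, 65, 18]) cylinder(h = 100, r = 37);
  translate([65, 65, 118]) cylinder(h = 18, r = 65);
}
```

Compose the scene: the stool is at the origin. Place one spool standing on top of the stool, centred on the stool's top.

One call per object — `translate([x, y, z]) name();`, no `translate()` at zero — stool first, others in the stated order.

stool();
translate([108, 113, 410]) spool();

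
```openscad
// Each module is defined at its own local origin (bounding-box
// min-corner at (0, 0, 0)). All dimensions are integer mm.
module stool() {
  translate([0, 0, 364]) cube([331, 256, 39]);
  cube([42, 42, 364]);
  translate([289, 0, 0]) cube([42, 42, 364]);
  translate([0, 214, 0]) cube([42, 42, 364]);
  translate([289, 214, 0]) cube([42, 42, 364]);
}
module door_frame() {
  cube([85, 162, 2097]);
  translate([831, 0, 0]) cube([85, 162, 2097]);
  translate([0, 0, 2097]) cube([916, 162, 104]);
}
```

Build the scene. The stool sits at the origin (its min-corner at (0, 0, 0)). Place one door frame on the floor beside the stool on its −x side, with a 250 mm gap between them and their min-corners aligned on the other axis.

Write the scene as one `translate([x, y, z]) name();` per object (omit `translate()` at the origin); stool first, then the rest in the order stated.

stool();
translate([-1166, 0, 0]) door_frame();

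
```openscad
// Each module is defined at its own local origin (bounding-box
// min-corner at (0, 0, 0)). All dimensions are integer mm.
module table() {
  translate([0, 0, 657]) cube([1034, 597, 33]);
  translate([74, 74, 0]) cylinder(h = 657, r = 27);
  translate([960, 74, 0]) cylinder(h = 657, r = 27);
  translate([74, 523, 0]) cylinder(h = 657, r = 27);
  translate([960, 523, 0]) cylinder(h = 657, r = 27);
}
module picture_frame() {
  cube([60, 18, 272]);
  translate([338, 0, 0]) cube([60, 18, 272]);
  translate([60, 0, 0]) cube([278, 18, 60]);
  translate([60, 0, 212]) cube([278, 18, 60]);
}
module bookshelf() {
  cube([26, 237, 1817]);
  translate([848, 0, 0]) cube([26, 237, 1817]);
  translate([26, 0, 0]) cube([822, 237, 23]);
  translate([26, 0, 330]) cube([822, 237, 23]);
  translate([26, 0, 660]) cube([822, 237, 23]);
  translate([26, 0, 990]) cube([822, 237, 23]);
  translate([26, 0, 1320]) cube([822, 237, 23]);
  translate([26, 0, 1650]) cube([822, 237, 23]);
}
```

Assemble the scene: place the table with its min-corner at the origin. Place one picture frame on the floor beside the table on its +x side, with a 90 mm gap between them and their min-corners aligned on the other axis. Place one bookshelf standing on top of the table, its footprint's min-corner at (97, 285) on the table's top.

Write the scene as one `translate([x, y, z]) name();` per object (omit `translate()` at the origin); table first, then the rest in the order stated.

table();
translate([1124, 0, 0]) picture_frame();
translate([97, 285, 690]) bookshelf();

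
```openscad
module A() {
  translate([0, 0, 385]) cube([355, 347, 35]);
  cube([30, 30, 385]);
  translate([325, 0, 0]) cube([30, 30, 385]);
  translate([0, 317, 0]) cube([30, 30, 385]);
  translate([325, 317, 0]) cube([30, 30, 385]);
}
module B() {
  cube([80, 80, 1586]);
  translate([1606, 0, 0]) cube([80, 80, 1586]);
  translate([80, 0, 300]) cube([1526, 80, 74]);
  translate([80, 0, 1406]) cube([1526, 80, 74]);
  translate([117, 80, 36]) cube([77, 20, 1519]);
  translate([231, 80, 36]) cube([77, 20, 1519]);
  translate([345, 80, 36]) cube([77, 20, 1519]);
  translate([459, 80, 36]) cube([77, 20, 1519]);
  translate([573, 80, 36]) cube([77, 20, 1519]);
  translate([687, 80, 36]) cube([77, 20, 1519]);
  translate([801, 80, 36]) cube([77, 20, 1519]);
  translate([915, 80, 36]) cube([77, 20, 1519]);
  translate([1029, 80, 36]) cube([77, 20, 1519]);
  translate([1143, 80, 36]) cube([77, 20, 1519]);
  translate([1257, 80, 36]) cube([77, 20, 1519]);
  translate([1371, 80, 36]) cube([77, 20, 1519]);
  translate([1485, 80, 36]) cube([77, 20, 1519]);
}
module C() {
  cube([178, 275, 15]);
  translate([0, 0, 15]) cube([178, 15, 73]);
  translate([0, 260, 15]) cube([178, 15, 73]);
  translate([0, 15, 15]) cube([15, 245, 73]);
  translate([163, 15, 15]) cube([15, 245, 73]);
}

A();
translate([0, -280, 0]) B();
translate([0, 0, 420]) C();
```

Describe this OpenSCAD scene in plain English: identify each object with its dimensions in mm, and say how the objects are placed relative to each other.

A is a simple wooden stool: a rectangular seat 355 mm (x) by 347 mm (y), 35 mm thick, top face at z = 420 mm, on four square legs, each 30×30 mm in cross-section. The legs rest on z = 0, each flush with a corner of the seat.

B is a fence section. Two 80×80 mm posts, 1586 mm tall, stand on the floor with a clear span of 1526 mm between their inner faces. Two horizontal rails of 80×74 mm section span the gap between the posts with their undersides at z = 300 mm and z = 1406 mm, flush with the posts' −y face. 13 pickets, each 77 mm wide, 20 mm thick and 1519 mm tall, are fixed to the +y face of the rails with their bottoms at z = 36 mm, evenly spaced across the span with equal gaps (rounded down to the nearest mm) at the −x end and between each pair — any rounding remainder accumulates at the +x end.

C is an open storage box with external size 178×275×88 mm and wall thickness 15 mm (the base is also 15 mm thick). The base covers the whole footprint; the four walls stand on the base, with the y-facing walls full-width and the x-facing walls fitting between their inner faces.

The fence section is on the floor beside the stool on its −y side. The open box is on top of the stool.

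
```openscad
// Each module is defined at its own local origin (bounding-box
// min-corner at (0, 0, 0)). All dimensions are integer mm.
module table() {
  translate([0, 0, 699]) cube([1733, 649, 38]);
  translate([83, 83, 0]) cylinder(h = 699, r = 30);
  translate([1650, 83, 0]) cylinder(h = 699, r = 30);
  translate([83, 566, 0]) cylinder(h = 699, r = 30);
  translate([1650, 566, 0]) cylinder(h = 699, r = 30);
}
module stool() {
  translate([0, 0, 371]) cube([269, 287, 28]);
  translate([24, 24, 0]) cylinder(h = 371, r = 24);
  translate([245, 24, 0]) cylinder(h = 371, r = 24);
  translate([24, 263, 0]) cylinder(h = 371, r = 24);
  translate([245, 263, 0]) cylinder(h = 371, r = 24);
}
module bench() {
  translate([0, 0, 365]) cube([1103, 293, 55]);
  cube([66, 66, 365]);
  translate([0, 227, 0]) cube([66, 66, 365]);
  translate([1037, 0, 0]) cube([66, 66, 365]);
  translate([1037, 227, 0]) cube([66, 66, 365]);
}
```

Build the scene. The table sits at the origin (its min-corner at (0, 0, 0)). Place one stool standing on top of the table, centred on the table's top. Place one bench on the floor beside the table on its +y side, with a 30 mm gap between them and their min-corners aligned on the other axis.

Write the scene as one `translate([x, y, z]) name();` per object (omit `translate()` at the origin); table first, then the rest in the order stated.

table();
translate([732, 181, 737]) stool();
translate([0, 679, 0]) bench();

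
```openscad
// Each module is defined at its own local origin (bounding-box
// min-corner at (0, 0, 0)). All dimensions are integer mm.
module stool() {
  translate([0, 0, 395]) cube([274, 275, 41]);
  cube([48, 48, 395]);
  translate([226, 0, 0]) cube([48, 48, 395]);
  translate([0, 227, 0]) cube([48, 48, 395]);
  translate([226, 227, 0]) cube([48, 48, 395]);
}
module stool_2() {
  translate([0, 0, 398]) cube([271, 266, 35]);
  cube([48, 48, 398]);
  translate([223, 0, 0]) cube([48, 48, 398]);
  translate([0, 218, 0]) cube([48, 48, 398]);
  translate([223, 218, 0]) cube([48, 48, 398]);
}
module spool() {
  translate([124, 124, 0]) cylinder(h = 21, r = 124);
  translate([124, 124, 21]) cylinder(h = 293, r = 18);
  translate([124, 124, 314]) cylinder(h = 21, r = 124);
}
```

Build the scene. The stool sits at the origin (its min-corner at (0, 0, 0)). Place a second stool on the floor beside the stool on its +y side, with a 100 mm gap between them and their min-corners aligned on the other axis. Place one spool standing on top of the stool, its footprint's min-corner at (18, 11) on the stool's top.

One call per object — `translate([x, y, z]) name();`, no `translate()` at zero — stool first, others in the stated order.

stool();
translate([0, 375, 0]) stool_2();
translate([18, 11, 436]) spool();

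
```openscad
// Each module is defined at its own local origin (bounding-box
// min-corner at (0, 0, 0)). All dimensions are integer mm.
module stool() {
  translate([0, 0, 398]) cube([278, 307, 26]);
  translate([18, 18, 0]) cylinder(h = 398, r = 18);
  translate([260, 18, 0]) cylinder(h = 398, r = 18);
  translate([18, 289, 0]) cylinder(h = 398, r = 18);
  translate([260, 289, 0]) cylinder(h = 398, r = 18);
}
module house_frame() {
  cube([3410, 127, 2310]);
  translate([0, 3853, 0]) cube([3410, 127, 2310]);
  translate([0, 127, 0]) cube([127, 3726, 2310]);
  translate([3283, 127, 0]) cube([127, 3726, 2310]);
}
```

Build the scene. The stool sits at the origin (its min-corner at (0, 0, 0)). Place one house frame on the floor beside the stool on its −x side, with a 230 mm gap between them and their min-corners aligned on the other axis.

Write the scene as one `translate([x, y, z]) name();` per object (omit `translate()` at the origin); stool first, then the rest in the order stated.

stool();
translate([-3640, 0, 0]) house_frame();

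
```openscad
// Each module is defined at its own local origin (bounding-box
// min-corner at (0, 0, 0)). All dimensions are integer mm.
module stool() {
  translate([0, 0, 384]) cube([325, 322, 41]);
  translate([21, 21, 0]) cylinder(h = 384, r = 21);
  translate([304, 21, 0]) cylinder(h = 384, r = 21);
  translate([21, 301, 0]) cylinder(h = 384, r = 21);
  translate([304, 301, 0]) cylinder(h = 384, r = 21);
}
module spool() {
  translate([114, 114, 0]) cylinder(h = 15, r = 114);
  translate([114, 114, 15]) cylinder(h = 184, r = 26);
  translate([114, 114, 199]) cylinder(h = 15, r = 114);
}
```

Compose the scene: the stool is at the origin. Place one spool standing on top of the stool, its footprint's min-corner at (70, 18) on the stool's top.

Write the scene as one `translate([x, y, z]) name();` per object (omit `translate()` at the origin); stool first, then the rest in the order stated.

stool();
translate([70, 18, 425]) spool();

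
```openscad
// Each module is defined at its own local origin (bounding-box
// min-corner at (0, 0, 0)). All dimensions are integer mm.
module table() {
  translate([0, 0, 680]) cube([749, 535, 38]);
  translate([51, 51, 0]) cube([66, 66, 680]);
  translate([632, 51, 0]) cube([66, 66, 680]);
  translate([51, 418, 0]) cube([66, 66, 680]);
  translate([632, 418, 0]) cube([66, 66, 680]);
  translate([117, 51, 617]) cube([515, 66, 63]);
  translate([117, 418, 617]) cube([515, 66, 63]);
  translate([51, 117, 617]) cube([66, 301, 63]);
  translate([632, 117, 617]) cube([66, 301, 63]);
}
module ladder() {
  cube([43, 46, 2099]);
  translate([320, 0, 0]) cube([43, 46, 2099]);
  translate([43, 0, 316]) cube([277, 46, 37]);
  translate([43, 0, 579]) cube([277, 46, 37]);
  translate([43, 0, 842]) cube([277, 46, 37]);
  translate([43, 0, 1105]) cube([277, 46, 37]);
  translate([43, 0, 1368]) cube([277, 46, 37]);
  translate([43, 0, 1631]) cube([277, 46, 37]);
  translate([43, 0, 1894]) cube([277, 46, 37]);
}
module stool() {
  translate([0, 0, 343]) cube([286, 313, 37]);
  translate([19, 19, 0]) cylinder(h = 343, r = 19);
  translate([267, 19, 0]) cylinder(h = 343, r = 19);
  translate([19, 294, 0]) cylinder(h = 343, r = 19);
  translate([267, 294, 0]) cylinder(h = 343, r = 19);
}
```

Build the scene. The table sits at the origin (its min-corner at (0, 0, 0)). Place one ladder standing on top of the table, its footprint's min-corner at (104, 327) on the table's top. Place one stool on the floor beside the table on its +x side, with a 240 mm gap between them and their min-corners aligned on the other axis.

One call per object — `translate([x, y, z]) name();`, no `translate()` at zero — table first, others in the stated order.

table();
translate([104, 327, 718]) ladder();
translate([989, 0, 0]) stool();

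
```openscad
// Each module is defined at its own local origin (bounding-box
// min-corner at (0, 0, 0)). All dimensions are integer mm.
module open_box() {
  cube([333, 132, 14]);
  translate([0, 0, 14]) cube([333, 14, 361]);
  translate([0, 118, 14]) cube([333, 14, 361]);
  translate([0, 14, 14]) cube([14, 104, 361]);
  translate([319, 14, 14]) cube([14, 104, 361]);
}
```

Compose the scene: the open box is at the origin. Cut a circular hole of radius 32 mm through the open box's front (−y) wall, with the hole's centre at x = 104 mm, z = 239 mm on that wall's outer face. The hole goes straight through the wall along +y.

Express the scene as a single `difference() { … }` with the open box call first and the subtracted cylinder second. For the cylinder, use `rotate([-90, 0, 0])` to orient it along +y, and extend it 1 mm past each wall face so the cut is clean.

difference() {
  open_box();
  translate([104, -1, 239]) rotate([-90, 0, 0]) cylinder(h = 16, r = 32);
}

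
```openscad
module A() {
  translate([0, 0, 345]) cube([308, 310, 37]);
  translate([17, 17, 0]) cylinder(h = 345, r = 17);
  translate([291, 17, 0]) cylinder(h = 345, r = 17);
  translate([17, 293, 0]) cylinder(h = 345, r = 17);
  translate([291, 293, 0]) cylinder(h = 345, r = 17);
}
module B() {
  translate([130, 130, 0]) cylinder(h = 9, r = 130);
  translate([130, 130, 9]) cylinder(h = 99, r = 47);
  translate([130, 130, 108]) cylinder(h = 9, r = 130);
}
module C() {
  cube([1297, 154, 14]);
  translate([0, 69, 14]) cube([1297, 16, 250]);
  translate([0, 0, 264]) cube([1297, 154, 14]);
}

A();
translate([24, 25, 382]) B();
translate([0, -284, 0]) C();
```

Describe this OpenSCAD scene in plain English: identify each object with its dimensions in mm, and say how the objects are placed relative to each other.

A is a simple wooden stool: a rectangular seat 308 mm (x) by 310 mm (y), 37 mm thick, top face at z = 382 mm, on four round legs, each 34 mm in diameter. The legs rest on z = 0, each leg's axis is inset half a diameter from the nearest pair of seat edges (so the leg's bounding box is flush with the corner).

B is a spool: two coaxial disc flanges of radius 130 mm and thickness 9 mm, joined by a core cylinder of radius 47 mm and height 99 mm. The lower flange rests on z = 0 and the three cylinders share a vertical axis.

C is an I-beam lying along x, 1297 mm long. Overall section height 278 mm. Two flanges 154 mm wide (y) and 14 mm thick, one on the floor and one at the top; a web 16 mm thick runs between them, centred on the flange width.

The spool is on top of the stool, centred. The I-beam is on the floor beside the stool on its −y side.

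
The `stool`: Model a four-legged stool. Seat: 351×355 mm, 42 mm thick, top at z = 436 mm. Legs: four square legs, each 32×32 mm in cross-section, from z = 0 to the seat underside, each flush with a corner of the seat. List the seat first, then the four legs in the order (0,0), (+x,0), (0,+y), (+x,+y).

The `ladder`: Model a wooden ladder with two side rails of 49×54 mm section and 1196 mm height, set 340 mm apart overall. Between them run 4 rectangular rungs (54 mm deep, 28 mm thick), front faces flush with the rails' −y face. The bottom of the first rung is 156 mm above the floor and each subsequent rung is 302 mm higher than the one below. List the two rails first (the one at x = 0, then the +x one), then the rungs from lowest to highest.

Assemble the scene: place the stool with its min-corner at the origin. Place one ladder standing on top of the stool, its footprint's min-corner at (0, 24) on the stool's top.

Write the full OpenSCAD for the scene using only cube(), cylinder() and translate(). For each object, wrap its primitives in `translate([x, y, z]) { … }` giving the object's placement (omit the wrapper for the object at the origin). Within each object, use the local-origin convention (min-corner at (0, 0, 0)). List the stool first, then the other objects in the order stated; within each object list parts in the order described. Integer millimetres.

translate([0, 0, 394]) cube([351, 355, 42]);
cube([32, 32, 394]);
translate([319, 0, 0]) cube([32, 32, 394]);
translate([0, 323, 0]) cube([32, 32, 394]);
translate([319, 323, 0]) cube([32, 32, 394]);
translate([0, 24, 436]) {
  cube([49, 54, 1196]);
  translate([291, 0, 0]) cube([49, 54, 1196]);
  translate([49, 0, 156]) cube([242, 54, 28]);
  translate([49, 0, 458]) cube([242, 54, 28]);
  translate([49, 0, 760]) cube([242, 54, 28]);
  translate([49, 0, 1062]) cube([242, 54, 28]);
}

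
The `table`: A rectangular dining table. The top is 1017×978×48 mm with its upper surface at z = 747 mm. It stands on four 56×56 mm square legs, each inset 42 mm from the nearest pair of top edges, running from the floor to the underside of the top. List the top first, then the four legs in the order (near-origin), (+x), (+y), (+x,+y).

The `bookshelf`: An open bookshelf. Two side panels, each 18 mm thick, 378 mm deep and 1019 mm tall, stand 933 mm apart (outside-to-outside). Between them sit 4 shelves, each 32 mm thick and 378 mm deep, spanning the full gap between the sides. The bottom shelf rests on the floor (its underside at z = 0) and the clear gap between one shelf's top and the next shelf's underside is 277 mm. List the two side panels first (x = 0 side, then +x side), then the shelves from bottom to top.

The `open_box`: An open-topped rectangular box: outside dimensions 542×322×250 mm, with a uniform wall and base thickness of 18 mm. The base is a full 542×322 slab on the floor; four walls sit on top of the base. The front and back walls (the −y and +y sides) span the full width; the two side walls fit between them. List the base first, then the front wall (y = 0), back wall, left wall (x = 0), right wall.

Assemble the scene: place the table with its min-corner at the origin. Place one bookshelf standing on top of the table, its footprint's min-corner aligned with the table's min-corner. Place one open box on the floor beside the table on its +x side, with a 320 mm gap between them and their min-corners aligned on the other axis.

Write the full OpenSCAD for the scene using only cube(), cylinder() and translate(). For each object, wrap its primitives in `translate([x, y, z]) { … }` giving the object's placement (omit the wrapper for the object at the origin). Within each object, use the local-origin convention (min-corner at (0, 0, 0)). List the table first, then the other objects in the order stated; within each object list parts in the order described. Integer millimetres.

translate([0, 0, 699]) cube([1017, 978, 48]);
translate([42, 42, 0]) cube([56, 56, 699]);
translate([919, 42, 0]) cube([56, 56, 699]);
translate([42, 880, 0]) cube([56, 56, 699]);
translate([919, 880, 0]) cube([56, 56, 699]);
translate([0, 0, 747]) {
  cube([18, 378, 1019]);
  translate([915, 0, 0]) cube([18, 378, 1019]);
  translate([18, 0, 0]) cube([897, 378, 32]);
  translate([18, 0, 309]) cube([897, 378, 32]);
  translate([18, 0, 618]) cube([897, 378, 32]);
  translate([18, 0, 927]) cube([897, 378, 32]);
}
translate([1337, 0, 0]) {
  cube([542, 322, 18]);
  translate([0, 0, 18]) cube([542, 18, 232]);
  translate([0, 304, 18]) cube([542, 18, 232]);
  translate([0, 18, 18]) cube([18, 286, 232]);
  translate([524, 18, 18]) cube([18, 286, 232]);
}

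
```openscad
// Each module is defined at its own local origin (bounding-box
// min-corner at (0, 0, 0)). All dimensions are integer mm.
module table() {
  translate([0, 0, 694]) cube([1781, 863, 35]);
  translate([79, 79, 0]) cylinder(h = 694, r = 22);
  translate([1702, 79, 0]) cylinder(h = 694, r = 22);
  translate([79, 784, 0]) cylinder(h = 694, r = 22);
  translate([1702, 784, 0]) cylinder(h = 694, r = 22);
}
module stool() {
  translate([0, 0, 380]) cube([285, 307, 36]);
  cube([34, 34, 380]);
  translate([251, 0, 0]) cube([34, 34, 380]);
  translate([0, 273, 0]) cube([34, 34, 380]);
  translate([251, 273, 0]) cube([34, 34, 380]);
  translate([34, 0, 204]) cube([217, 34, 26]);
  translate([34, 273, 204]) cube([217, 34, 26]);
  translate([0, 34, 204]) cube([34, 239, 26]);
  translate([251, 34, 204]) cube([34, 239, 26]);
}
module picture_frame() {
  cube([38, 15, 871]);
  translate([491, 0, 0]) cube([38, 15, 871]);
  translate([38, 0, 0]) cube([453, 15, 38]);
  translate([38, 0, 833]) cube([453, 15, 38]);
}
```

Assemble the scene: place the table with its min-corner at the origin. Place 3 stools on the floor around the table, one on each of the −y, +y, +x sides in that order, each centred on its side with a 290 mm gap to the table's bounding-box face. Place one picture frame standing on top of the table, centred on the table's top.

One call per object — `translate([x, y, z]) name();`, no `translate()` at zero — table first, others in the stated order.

table();
translate([748, -597, 0]) stool();
translate([748, 1153, 0]) stool();
translate([2071, 278, 0]) stool();
translate([626, 424, 729]) picture_frame();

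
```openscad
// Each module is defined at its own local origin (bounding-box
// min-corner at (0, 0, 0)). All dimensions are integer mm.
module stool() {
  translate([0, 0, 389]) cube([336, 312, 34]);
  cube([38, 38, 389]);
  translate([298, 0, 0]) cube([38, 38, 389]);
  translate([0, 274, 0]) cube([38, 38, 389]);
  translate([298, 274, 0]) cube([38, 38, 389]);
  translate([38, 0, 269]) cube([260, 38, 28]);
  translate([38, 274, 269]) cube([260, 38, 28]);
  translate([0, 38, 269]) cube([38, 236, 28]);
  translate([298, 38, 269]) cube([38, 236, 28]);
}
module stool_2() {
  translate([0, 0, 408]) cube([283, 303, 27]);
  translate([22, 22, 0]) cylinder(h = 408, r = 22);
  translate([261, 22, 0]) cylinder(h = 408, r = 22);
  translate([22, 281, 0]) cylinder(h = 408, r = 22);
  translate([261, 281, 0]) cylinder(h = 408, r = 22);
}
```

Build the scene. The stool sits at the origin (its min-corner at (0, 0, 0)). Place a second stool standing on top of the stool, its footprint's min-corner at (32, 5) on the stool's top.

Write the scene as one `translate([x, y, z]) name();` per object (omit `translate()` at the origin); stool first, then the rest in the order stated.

stool();
translate([32, 5, 423]) stool_2();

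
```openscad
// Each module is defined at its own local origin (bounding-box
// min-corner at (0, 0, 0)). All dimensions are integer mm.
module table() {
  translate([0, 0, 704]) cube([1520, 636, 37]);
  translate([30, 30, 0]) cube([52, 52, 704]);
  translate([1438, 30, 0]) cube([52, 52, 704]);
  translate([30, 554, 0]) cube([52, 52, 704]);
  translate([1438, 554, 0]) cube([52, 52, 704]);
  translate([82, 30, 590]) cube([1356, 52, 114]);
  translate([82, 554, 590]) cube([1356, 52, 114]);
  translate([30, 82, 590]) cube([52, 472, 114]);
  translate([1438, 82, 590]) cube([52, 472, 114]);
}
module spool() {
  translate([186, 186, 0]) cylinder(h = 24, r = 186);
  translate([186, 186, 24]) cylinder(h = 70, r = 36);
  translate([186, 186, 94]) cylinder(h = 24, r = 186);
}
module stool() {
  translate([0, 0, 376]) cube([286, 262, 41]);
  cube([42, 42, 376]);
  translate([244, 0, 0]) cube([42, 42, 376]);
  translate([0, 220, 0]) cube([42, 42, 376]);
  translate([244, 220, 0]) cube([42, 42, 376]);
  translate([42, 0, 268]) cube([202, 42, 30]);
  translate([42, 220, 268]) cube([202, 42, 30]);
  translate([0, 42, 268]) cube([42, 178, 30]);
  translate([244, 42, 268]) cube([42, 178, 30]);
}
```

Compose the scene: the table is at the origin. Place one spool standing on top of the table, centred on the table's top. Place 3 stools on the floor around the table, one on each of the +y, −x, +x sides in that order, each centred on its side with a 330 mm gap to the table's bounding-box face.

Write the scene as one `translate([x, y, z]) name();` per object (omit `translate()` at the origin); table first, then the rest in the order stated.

table();
translate([574, 132, 741]) spool();
translate([617, 966, 0]) stool();
translate([-616, 187, 0]) stool();
translate([1850, 187, 0]) stool();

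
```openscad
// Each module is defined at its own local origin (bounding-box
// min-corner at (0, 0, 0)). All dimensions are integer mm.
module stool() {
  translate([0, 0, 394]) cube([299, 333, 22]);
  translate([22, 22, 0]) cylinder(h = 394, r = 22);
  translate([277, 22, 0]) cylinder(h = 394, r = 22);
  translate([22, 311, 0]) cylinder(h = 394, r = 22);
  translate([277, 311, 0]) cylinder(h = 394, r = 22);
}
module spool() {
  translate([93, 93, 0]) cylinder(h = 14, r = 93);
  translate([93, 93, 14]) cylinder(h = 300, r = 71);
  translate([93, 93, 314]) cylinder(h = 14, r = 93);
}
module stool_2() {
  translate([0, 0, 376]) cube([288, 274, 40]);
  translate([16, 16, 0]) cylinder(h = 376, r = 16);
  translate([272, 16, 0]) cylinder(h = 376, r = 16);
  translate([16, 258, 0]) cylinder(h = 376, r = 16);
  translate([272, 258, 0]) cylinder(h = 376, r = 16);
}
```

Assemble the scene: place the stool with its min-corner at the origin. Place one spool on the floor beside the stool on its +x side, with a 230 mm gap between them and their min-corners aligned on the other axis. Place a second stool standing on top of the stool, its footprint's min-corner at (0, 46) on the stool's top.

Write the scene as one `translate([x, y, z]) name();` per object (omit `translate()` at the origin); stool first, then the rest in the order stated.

stool();
translate([529, 0, 0]) spool();
translate([0, 46, 416]) stool_2();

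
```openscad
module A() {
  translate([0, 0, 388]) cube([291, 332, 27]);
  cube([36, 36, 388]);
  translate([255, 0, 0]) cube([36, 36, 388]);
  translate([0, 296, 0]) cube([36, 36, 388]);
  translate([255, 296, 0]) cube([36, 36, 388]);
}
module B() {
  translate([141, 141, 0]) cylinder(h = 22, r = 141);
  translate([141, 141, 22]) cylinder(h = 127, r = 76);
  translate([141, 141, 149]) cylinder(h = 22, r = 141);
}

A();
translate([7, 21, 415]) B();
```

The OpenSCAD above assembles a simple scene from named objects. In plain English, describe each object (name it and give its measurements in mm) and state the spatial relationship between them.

A is a simple wooden stool: a rectangular seat 291 mm (x) by 332 mm (y), 27 mm thick, top face at z = 415 mm, on four square legs, each 36×36 mm in cross-section. The legs rest on z = 0, each flush with a corner of the seat.

B is a spool: two coaxial disc flanges of radius 141 mm and thickness 22 mm, joined by a core cylinder of radius 76 mm and height 127 mm. The lower flange rests on z = 0 and the three cylinders share a vertical axis.

The spool is on top of the stool.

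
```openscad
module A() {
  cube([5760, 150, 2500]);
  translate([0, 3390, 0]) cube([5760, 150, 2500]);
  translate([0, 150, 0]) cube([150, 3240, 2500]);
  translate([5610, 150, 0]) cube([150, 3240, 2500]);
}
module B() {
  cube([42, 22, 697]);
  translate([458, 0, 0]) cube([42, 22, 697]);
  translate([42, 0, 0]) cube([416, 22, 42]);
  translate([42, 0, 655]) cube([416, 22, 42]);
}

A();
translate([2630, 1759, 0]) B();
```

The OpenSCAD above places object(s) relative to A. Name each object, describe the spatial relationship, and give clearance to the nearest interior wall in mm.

A is a house frame. B is a picture frame. The picture frame sits inside the house frame, centred. The clearance to the nearest interior wall is 1609 mm.

Clearances: x = 2480, y = 1609; minimum 1609 mm.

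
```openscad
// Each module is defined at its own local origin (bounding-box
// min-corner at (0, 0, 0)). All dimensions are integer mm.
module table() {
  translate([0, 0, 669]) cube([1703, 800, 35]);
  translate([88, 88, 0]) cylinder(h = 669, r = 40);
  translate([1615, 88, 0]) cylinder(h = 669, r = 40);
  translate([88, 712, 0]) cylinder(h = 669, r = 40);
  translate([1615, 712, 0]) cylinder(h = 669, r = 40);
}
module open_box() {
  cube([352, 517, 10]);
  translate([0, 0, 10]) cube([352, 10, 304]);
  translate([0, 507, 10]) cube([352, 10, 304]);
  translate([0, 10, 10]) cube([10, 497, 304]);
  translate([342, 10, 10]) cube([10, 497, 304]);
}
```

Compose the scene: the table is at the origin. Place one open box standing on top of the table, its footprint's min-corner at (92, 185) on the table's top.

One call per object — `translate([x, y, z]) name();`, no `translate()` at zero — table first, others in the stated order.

table();
translate([92, 185, 704]) open_box();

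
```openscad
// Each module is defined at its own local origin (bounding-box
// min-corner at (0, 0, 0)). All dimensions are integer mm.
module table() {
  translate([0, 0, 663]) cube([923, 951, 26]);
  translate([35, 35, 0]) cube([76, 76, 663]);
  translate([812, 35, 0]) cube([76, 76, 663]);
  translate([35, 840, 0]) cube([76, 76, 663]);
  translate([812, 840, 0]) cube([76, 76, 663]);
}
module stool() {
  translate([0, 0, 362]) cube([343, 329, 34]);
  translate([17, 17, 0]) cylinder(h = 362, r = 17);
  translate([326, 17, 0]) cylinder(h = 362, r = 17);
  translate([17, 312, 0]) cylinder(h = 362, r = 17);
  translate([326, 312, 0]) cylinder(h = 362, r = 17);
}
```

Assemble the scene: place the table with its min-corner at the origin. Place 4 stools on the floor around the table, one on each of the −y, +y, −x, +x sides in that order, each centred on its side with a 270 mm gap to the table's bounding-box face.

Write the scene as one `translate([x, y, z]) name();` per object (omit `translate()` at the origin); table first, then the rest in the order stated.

table();
translate([290, -599, 0]) stool();
translate([290, 1221, 0]) stool();
translate([-613, 311, 0]) stool();
translate([1193, 311, 0]) stool();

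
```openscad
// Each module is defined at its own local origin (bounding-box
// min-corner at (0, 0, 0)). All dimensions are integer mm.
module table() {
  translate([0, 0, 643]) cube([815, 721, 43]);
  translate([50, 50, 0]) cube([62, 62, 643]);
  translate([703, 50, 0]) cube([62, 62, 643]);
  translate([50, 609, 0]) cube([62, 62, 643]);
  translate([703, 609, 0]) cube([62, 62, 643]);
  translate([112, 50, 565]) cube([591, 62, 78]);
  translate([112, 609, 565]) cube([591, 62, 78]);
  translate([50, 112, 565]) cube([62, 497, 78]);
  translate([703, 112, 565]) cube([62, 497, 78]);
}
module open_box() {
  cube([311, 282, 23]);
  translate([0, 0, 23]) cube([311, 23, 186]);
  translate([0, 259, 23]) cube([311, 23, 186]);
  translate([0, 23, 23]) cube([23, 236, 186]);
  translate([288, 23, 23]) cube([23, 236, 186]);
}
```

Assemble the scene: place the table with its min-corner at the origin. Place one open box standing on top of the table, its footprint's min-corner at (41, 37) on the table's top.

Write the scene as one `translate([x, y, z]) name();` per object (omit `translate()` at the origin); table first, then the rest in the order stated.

table();
translate([41, 37, 686]) open_box();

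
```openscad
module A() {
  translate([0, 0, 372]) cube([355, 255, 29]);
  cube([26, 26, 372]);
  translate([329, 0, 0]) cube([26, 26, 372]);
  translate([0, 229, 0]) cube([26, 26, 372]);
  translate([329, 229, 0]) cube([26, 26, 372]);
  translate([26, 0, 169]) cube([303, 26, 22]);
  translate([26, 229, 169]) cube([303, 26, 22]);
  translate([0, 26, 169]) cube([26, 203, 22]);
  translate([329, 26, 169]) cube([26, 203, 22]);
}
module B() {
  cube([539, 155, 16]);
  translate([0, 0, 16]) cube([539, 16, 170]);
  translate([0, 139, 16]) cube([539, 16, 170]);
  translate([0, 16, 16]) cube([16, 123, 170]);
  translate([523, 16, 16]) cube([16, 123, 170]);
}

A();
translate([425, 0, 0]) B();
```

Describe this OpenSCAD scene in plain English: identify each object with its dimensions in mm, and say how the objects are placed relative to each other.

A is a four-legged stool. The seat is a 355×255×29 mm slab whose top surface is at z = 401 mm; four square legs, each 26×26 mm in cross-section, run from the floor (z = 0) to the underside of the seat, each flush with a corner of the seat. Four stretchers, 26 mm wide and 22 mm tall, connect adjacent legs with their undersides at z = 169 mm, each running between the inner faces of the legs it joins and aligned with the legs' outer faces on the other axis.

B is an open-topped rectangular box: outside dimensions 539×155×186 mm, with a uniform wall and base thickness of 16 mm. The base is a full 539×155 slab on the floor; four walls sit on top of the base. The front and back walls (the −y and +y sides) span the full width; the two side walls fit between them.

The open box is on the floor beside the stool on its +x side.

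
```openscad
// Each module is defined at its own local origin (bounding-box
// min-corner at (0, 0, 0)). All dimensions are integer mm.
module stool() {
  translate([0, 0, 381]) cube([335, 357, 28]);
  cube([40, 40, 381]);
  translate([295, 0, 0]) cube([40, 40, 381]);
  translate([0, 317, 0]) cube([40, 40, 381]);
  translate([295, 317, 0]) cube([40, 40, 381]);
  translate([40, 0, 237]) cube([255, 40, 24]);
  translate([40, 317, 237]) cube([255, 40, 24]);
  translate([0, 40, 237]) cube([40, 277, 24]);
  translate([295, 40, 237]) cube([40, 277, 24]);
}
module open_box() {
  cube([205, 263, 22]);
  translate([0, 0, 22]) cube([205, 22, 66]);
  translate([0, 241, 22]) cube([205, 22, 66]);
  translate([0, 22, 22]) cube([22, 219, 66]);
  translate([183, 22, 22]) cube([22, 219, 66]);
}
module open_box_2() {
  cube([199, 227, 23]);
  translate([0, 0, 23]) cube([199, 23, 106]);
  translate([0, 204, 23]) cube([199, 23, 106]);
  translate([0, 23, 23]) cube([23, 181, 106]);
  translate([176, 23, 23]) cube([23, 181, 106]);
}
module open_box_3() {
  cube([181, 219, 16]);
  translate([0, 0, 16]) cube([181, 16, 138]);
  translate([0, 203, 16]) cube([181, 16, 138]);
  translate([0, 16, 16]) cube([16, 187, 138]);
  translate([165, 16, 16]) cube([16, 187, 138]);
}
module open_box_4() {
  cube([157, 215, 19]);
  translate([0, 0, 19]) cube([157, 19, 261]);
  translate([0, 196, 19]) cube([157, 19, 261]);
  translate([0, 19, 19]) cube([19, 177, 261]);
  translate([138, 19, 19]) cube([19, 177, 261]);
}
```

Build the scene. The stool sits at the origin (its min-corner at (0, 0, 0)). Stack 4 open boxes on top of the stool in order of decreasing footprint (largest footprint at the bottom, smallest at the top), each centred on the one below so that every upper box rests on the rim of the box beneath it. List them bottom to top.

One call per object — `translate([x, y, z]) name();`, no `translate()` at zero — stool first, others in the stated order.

stool();
translate([65, 47, 409]) open_box();
translate([68, 65, 497]) open_box_2();
translate([77, 69, 626]) open_box_3();
translate([89, 71, 780]) open_box_4();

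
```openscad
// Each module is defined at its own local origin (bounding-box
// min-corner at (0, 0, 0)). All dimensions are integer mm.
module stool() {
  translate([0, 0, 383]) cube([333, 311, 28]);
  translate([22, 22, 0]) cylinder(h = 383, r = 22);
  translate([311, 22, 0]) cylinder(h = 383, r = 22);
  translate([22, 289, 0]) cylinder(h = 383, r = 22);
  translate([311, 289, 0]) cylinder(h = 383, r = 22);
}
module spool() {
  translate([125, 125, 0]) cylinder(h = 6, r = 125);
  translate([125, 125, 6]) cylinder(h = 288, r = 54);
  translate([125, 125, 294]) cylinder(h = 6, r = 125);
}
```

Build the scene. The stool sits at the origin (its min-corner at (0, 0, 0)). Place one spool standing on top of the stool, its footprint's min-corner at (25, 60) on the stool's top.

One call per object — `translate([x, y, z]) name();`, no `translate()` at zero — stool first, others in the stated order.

stool();
translate([25, 60, 411]) spool();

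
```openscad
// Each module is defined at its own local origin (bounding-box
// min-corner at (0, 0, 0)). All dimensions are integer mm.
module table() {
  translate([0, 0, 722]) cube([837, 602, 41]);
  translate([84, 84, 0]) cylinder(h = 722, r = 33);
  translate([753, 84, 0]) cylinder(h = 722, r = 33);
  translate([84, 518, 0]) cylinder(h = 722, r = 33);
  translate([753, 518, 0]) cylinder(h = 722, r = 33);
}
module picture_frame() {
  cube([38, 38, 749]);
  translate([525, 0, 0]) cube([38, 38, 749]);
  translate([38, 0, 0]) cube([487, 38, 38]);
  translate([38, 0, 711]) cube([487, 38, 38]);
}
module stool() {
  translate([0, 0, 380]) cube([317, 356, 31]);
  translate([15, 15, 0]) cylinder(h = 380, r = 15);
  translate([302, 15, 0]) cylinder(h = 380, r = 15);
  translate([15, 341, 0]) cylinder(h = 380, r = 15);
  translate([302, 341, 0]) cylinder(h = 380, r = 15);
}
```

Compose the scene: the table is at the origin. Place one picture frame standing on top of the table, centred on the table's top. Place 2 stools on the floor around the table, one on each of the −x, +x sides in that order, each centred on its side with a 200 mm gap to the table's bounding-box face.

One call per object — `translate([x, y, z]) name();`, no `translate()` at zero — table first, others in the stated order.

table();
translate([137, 282, 763]) picture_frame();
translate([-517, 123, 0]) stool();
translate([1037, 123, 0]) stool();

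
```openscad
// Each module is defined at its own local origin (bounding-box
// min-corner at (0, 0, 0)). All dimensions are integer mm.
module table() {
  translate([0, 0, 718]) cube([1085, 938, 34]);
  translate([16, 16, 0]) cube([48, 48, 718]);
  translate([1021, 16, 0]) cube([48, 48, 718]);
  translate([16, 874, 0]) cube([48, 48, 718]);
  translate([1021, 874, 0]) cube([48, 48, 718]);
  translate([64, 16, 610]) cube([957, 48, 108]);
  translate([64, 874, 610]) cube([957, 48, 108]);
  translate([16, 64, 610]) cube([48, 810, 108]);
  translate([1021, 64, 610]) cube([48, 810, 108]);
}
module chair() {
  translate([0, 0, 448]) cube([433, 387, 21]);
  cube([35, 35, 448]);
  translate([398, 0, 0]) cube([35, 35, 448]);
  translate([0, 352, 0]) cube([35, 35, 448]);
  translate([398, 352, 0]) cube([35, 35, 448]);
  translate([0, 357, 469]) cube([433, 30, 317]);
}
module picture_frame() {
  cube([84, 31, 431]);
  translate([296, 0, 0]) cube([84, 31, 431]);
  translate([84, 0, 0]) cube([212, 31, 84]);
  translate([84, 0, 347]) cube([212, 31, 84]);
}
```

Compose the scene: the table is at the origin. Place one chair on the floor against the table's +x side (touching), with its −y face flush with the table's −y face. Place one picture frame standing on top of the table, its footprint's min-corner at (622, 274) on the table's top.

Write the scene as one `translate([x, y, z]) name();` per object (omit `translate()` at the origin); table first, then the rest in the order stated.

table();
translate([1085, 0, 0]) chair();
translate([622, 274, 752]) picture_frame();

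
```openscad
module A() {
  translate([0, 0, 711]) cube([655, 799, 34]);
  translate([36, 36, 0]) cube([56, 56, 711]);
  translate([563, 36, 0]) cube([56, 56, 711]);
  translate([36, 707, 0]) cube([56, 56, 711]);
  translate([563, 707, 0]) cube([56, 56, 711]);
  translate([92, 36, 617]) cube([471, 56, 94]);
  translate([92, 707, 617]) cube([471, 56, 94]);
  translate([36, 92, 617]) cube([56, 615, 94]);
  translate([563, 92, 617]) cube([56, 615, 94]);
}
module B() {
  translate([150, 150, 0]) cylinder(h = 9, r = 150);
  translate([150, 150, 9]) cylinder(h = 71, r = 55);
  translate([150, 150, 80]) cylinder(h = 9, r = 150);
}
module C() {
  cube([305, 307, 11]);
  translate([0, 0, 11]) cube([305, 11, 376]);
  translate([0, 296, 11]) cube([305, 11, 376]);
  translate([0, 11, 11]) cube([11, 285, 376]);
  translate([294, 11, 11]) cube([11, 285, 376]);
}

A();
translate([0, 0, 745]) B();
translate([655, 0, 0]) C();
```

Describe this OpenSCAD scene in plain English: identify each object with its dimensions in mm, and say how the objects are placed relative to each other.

A is a table: top 655 mm (x) × 799 mm (y), 34 mm thick, upper face at z = 745 mm, on four 56×56 mm square legs, each inset 36 mm from the nearest pair of top edges, running from z = 0 to the bottom of the top. Four apron rails, 56 mm thick and 94 mm tall, run between adjacent legs with their top edges flush with the underside of the top and their outer faces flush with the legs' outer faces.

B is a spool: two coaxial disc flanges of radius 150 mm and thickness 9 mm, joined by a core cylinder of radius 55 mm and height 71 mm. The lower flange rests on z = 0 and the three cylinders share a vertical axis.

C is an open-topped rectangular box: outside dimensions 305×307×387 mm, with a uniform wall and base thickness of 11 mm. The base is a full 305×307 slab on the floor; four walls sit on top of the base. The front and back walls (the −y and +y sides) span the full width; the two side walls fit between them.

The spool is on top of the table. The open box is against the table's +x side, with their −y faces flush.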